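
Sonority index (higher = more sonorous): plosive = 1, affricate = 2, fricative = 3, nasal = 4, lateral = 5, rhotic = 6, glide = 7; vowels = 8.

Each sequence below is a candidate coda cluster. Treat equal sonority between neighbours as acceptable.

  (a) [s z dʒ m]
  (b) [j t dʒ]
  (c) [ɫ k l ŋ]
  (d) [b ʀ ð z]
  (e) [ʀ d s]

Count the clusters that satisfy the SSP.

0

(a) 3-3-2-4 → violates
(b) 7-1-2 → violates
(c) 5-1-5-4 → violates
(d) 1-6-3-3 → violates
(e) 6-1-3 → violates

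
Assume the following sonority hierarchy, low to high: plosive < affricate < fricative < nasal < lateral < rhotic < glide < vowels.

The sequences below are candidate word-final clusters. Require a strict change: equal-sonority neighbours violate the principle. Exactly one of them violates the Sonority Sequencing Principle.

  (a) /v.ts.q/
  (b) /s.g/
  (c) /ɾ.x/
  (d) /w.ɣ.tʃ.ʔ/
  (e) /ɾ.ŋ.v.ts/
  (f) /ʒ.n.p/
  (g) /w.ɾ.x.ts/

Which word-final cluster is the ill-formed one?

(a) sonority 3-2-1: well-formed.
(b) sonority 3-1: well-formed.
(c) sonority 6-3: well-formed.
(d) sonority 7-3-2-1: well-formed.
(e) sonority 6-4-3-2: well-formed.
(f) sonority 3-4-1: ill-formed.
(g) sonority 7-6-3-2: well-formed.

f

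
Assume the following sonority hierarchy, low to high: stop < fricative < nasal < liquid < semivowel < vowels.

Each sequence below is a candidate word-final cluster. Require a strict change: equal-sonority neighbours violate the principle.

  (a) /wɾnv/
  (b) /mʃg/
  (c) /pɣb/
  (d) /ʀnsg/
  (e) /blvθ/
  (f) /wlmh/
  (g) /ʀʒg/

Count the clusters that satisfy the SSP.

5

(a) sonority 5-4-3-2: well-formed.
(b) sonority 3-2-1: well-formed.
(c) sonority 1-2-1: ill-formed.
(d) sonority 4-3-2-1: well-formed.
(e) sonority 1-4-2-2: ill-formed.
(f) sonority 5-4-3-2: well-formed.
(g) sonority 4-2-1: well-formed.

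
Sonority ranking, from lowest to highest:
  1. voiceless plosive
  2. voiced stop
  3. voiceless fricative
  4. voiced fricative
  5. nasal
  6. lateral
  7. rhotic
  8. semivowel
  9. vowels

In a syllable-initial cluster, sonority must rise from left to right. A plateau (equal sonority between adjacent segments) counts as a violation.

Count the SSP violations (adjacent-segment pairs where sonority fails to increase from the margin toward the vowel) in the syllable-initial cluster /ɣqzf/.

/ɣ/: voiced fricative = 4.
/q/: voiceless plosive = 1.
/z/: voiced fricative = 4.
/f/: voiceless fricative = 3.
/ɣ/→/q/: 4→1 (does not rise) — violation.
/q/→/z/: 1→4 (rises) — ok.
/z/→/f/: 4→3 (does not rise) — violation.

2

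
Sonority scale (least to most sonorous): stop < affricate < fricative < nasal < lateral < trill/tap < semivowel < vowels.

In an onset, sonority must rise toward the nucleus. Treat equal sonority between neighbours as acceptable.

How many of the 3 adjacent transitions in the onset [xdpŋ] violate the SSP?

/x/: fricative = 3.
/d/: stop = 1.
/p/: stop = 1.
/ŋ/: nasal = 4.
/x/→/d/: 3→1 (does not rise) — violation.
/d/→/p/: 1→1 (plateau, allowed) — ok.
/p/→/ŋ/: 1→4 (rises) — ok.

1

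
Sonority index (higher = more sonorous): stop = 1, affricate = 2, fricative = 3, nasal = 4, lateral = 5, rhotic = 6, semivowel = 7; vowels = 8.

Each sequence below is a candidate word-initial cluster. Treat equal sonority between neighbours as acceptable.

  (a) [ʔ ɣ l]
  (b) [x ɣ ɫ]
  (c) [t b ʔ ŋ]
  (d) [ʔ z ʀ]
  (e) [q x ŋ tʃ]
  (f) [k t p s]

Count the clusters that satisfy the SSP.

(a) 1-3-5 → obeys
(b) 3-3-5 → obeys
(c) 1-1-1-4 → obeys
(d) 1-3-6 → obeys
(e) 1-3-4-2 → violates
(f) 1-1-1-3 → obeys

5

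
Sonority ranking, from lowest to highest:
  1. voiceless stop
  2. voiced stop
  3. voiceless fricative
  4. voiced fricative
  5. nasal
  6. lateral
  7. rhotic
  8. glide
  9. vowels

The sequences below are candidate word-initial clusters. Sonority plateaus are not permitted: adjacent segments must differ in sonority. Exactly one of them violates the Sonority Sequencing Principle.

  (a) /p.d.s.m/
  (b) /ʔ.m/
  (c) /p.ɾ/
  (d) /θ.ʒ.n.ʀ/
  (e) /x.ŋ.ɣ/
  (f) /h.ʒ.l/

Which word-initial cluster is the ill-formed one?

(a) 1-2-3-5 → obeys
(b) 1-5 → obeys
(c) 1-7 → obeys
(d) 3-4-5-7 → obeys
(e) 3-5-4 → violates
(f) 3-4-6 → obeys

e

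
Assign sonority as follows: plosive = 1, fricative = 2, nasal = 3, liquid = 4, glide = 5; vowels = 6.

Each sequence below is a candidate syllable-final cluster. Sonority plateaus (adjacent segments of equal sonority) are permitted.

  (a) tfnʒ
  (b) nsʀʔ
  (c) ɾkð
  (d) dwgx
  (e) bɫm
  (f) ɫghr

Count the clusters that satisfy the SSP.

(a) tfnʒ: profile 1-2-3-2 — violates.
(b) nsʀʔ: profile 3-2-4-1 — violates.
(c) ɾkð: profile 4-1-2 — violates.
(d) dwgx: profile 1-5-1-2 — violates.
(e) bɫm: profile 1-4-3 — violates.
(f) ɫghr: profile 4-1-2-4 — violates.

0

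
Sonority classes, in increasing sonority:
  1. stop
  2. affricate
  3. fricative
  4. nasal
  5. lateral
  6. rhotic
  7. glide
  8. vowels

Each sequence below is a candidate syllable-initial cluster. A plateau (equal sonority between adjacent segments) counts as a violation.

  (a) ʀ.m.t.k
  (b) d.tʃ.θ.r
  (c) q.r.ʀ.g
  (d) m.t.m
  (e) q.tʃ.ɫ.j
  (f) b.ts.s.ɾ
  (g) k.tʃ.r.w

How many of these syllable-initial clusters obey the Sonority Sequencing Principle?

4

(a) sonority 6-4-1-1: ill-formed.
(b) sonority 1-2-3-6: well-formed.
(c) sonority 1-6-6-1: ill-formed.
(d) sonority 4-1-4: ill-formed.
(e) sonority 1-2-5-7: well-formed.
(f) sonority 1-2-3-6: well-formed.
(g) sonority 1-2-6-7: well-formed.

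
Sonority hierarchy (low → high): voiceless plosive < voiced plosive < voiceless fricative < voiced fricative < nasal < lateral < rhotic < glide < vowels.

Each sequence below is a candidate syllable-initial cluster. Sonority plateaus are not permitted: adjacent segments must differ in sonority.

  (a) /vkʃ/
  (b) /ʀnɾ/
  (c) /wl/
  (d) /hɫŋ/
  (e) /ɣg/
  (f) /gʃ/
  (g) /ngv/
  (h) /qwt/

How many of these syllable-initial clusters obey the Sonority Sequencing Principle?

(a) /vkʃ/: profile 4-1-3 — violates.
(b) /ʀnɾ/: profile 7-5-7 — violates.
(c) /wl/: profile 8-6 — violates.
(d) /hɫŋ/: profile 3-6-5 — violates.
(e) /ɣg/: profile 4-2 — violates.
(f) /gʃ/: profile 2-3 — obeys.
(g) /ngv/: profile 5-2-4 — violates.
(h) /qwt/: profile 1-8-1 — violates.

1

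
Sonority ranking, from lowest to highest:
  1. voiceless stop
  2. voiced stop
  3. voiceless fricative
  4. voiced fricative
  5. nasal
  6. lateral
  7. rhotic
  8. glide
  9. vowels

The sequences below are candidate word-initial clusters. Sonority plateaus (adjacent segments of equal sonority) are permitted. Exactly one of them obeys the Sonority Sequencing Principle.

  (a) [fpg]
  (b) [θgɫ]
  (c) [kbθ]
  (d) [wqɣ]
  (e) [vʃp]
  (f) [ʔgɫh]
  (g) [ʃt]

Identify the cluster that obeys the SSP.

c

(a) 3-1-2 → violates
(b) 3-2-6 → violates
(c) 1-2-3 → obeys
(d) 8-1-4 → violates
(e) 4-3-1 → violates
(f) 1-2-6-3 → violates
(g) 3-1 → violates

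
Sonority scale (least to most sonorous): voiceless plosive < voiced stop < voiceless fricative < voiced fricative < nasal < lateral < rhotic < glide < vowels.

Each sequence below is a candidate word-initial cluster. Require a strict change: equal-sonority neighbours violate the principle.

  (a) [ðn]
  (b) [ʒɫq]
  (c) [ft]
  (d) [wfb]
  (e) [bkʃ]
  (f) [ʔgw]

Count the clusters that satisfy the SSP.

(a) 4-5 → obeys
(b) 4-6-1 → violates
(c) 3-1 → violates
(d) 8-3-2 → violates
(e) 2-1-3 → violates
(f) 1-2-8 → obeys

2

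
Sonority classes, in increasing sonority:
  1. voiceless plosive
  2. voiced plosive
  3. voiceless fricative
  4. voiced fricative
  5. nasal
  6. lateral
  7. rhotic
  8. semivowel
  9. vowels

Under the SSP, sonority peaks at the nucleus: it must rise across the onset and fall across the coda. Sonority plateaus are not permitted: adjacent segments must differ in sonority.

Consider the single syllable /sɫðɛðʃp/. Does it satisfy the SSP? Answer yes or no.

no

Onset: /s/ is a voiceless fricative (sonority 3), /ɫ/ is a lateral (sonority 6), /ð/ is a voiced fricative (sonority 4); then the nucleus /ɛ/ (sonority 9).
Onset profile 3-6-4-9 — does not strictly rise throughout.
Coda: /ð/ is a voiced fricative (sonority 4), /ʃ/ is a voiceless fricative (sonority 3), /p/ is a voiceless plosive (sonority 1).
Coda profile 9-4-3-1 — falls from the nucleus.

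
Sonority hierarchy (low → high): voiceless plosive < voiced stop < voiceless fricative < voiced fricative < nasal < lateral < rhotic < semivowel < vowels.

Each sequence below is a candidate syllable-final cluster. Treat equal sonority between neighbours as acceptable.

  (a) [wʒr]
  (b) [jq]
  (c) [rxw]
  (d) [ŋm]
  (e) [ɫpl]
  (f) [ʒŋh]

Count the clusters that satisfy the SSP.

2

(a) sonority 8-4-7: ill-formed.
(b) sonority 8-1: well-formed.
(c) sonority 7-3-8: ill-formed.
(d) sonority 5-5: well-formed.
(e) sonority 6-1-6: ill-formed.
(f) sonority 4-5-3: ill-formed.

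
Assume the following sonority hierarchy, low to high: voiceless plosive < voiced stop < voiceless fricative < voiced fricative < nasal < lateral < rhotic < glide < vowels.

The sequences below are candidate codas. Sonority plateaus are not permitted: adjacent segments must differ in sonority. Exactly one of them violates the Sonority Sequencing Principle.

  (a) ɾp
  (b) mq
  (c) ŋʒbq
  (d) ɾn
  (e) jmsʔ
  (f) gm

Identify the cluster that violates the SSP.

(a) sonority 7-1: well-formed.
(b) sonority 5-1: well-formed.
(c) sonority 5-4-2-1: well-formed.
(d) sonority 7-5: well-formed.
(e) sonority 8-5-3-1: well-formed.
(f) sonority 2-5: ill-formed.

f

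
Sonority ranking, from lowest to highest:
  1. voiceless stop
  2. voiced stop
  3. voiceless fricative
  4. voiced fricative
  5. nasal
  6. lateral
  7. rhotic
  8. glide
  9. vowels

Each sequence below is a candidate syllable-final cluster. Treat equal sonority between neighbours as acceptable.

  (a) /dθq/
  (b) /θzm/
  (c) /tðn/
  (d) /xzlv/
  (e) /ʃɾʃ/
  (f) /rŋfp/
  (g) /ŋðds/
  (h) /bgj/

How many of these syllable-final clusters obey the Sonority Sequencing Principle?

(a) /dθq/: profile 2-3-1 — violates.
(b) /θzm/: profile 3-4-5 — violates.
(c) /tðn/: profile 1-4-5 — violates.
(d) /xzlv/: profile 3-4-6-4 — violates.
(e) /ʃɾʃ/: profile 3-7-3 — violates.
(f) /rŋfp/: profile 7-5-3-1 — obeys.
(g) /ŋðds/: profile 5-4-2-3 — violates.
(h) /bgj/: profile 2-2-8 — violates.

1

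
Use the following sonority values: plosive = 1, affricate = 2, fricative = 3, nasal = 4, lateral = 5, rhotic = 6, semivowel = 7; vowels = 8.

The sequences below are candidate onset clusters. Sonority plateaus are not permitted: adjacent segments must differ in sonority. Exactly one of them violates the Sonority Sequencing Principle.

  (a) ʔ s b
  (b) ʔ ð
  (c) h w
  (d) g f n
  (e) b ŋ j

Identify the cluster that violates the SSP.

(a) ʔ s b: profile 1-3-1 — violates.
(b) ʔ ð: profile 1-3 — obeys.
(c) h w: profile 3-7 — obeys.
(d) g f n: profile 1-3-4 — obeys.
(e) b ŋ j: profile 1-4-7 — obeys.

a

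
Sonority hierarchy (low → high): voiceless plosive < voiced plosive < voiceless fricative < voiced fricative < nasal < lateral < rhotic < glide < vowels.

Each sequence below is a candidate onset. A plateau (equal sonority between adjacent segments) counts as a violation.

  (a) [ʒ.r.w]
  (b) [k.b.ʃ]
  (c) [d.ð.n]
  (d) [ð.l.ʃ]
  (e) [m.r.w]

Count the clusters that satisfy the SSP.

(a) [ʒ.r.w]: profile 4-7-8 — obeys.
(b) [k.b.ʃ]: profile 1-2-3 — obeys.
(c) [d.ð.n]: profile 2-4-5 — obeys.
(d) [ð.l.ʃ]: profile 4-6-3 — violates.
(e) [m.r.w]: profile 5-7-8 — obeys.

4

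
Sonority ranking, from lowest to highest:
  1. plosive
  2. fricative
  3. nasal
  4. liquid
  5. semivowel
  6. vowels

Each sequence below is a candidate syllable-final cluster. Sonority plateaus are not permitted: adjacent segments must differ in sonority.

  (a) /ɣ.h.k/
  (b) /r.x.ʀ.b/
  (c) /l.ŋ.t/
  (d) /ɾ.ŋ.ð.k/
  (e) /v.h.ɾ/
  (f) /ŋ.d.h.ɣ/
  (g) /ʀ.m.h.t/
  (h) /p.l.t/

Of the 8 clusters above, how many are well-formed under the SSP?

(a) 2-2-1 → violates
(b) 4-2-4-1 → violates
(c) 4-3-1 → obeys
(d) 4-3-2-1 → obeys
(e) 2-2-4 → violates
(f) 3-1-2-2 → violates
(g) 4-3-2-1 → obeys
(h) 1-4-1 → violates

3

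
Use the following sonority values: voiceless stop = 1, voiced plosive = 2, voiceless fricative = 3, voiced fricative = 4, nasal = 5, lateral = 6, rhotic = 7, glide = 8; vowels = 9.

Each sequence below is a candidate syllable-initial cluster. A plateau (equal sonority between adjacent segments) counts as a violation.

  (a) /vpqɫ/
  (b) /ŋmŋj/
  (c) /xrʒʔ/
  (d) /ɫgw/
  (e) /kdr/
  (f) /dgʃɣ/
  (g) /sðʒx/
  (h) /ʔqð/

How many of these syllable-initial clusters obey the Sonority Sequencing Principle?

(a) sonority 4-1-1-6: ill-formed.
(b) sonority 5-5-5-8: ill-formed.
(c) sonority 3-7-4-1: ill-formed.
(d) sonority 6-2-8: ill-formed.
(e) sonority 1-2-7: well-formed.
(f) sonority 2-2-3-4: ill-formed.
(g) sonority 3-4-4-3: ill-formed.
(h) sonority 1-1-4: ill-formed.

1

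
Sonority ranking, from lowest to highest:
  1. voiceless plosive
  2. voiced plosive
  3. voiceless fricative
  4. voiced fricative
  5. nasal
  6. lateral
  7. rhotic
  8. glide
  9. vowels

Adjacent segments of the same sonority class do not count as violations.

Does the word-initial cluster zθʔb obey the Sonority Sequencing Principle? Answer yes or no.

no

/z/: voiced fricative = 4.
/θ/: voiceless fricative = 3.
/ʔ/: voiceless plosive = 1.
/b/: voiced plosive = 2.
The profile is 4-3-1-2. Between /z/ (4) and /θ/ (3) sonority does not rise, so the cluster violates the SSP.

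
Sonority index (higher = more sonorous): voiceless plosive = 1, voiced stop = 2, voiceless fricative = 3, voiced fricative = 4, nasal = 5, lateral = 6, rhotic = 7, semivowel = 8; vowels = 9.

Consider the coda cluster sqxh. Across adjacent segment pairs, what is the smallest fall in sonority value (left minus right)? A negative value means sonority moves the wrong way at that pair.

-2

/s/ — voiceless fricative, sonority 3.
/q/ — voiceless plosive, sonority 1.
/x/ — voiceless fricative, sonority 3.
/h/ — voiceless fricative, sonority 3.
/s/→/q/: change +2.
/q/→/x/: change -2.
/x/→/h/: change +0.
Minimum = -2.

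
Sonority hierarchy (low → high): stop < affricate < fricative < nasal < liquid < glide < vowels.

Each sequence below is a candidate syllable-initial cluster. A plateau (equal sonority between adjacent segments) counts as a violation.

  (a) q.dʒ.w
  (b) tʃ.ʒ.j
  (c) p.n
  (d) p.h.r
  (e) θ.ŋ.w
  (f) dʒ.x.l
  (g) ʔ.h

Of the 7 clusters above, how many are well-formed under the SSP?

7

(a) 1-2-6 → obeys
(b) 2-3-6 → obeys
(c) 1-4 → obeys
(d) 1-3-5 → obeys
(e) 3-4-6 → obeys
(f) 2-3-5 → obeys
(g) 1-3 → obeys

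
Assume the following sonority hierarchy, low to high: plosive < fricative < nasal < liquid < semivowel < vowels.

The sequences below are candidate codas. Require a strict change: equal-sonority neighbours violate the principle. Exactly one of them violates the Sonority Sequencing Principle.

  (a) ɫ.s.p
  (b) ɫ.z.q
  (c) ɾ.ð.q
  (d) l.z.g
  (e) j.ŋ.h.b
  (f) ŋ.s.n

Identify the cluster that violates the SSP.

f

(a) 4-2-1 → obeys
(b) 4-2-1 → obeys
(c) 4-2-1 → obeys
(d) 4-2-1 → obeys
(e) 5-3-2-1 → obeys
(f) 3-2-3 → violates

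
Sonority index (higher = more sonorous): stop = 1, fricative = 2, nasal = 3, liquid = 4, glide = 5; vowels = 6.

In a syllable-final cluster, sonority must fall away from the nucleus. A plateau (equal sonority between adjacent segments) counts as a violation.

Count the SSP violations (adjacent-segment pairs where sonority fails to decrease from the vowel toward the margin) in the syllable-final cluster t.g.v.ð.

/t/ is a stop (sonority 1).
/g/ is a stop (sonority 1).
/v/ is a fricative (sonority 2).
/ð/ is a fricative (sonority 2).
/t/→/g/: 1→1 (plateau) — violation.
/g/→/v/: 1→2 (does not fall) — violation.
/v/→/ð/: 2→2 (plateau) — violation.

3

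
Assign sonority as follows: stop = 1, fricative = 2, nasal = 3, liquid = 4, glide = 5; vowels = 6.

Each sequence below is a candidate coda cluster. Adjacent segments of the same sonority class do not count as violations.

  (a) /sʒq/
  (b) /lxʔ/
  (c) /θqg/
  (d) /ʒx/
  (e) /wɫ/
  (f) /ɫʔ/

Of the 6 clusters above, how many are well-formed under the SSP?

6

(a) /sʒq/: profile 2-2-1 — obeys.
(b) /lxʔ/: profile 4-2-1 — obeys.
(c) /θqg/: profile 2-1-1 — obeys.
(d) /ʒx/: profile 2-2 — obeys.
(e) /wɫ/: profile 5-4 — obeys.
(f) /ɫʔ/: profile 4-1 — obeys.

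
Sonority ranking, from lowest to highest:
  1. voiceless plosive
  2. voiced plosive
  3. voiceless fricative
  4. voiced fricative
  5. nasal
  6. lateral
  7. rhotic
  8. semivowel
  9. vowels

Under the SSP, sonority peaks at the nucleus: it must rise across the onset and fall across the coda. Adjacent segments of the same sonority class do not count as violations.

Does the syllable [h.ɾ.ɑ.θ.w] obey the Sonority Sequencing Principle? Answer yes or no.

no

Onset: /h/ is a voiceless fricative (sonority 3), /ɾ/ is a rhotic (sonority 7); then the nucleus /ɑ/ (sonority 9).
Onset profile 3-7-9 — rises to the nucleus.
Coda: /θ/ is a voiceless fricative (sonority 3), /w/ is a semivowel (sonority 8).
Coda profile 9-3-8 — does not fall throughout.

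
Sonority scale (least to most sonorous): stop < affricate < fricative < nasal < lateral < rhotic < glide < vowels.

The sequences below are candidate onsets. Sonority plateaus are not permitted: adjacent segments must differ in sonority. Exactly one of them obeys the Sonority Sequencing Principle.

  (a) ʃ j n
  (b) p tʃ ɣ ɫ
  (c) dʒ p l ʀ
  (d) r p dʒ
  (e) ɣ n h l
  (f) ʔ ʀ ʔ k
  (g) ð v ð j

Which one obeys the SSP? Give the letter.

(a) ʃ j n: profile 3-7-4 — violates.
(b) p tʃ ɣ ɫ: profile 1-2-3-5 — obeys.
(c) dʒ p l ʀ: profile 2-1-5-6 — violates.
(d) r p dʒ: profile 6-1-2 — violates.
(e) ɣ n h l: profile 3-4-3-5 — violates.
(f) ʔ ʀ ʔ k: profile 1-6-1-1 — violates.
(g) ð v ð j: profile 3-3-3-7 — violates.

b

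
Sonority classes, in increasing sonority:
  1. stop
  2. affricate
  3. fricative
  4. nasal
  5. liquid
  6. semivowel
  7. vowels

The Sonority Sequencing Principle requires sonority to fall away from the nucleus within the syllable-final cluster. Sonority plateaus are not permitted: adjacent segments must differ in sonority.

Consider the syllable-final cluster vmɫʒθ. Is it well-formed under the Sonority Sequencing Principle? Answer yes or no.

no

/v/: fricative = 3.
/m/: nasal = 4.
/ɫ/: liquid = 5.
/ʒ/: fricative = 3.
/θ/: fricative = 3.
The profile is 3-4-5-3-3. Between /v/ (3) and /m/ (4) sonority does not fall, so the cluster violates the SSP.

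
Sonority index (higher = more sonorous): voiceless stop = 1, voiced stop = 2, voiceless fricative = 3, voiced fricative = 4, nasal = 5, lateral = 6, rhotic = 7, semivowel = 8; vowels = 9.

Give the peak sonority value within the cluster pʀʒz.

7

/p/ is a voiceless stop (sonority 1).
/ʀ/ is a rhotic (sonority 7).
/ʒ/ is a voiced fricative (sonority 4).
/z/ is a voiced fricative (sonority 4).
The maximum is 7.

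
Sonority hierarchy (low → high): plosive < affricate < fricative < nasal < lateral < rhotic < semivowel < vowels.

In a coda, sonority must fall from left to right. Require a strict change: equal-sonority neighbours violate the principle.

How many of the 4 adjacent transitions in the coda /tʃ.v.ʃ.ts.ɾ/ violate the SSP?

/tʃ/ — affricate, sonority 2.
/v/ — fricative, sonority 3.
/ʃ/ — fricative, sonority 3.
/ts/ — affricate, sonority 2.
/ɾ/ — rhotic, sonority 6.
/tʃ/→/v/: 2→3 (does not fall) — violation.
/v/→/ʃ/: 3→3 (plateau) — violation.
/ʃ/→/ts/: 3→2 (falls) — ok.
/ts/→/ɾ/: 2→6 (does not fall) — violation.

3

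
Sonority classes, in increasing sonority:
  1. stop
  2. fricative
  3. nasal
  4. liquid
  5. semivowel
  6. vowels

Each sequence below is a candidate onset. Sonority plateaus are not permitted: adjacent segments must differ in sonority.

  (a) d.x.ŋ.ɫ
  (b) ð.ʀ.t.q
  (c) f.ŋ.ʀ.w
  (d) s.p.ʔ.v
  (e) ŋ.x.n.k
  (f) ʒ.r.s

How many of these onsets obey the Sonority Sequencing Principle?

2

(a) 1-2-3-4 → obeys
(b) 2-4-1-1 → violates
(c) 2-3-4-5 → obeys
(d) 2-1-1-2 → violates
(e) 3-2-3-1 → violates
(f) 2-4-2 → violates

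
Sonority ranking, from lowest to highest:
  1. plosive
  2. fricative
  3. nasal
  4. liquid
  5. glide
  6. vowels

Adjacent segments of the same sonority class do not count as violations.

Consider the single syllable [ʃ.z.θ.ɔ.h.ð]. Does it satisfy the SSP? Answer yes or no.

yes

Onset: /ʃ/ is a fricative (sonority 2), /z/ is a fricative (sonority 2), /θ/ is a fricative (sonority 2); then the nucleus /ɔ/ (sonority 6).
Onset profile 2-2-2-6 — rises to the nucleus.
Coda: /h/ is a fricative (sonority 2), /ð/ is a fricative (sonority 2).
Coda profile 6-2-2 — falls from the nucleus.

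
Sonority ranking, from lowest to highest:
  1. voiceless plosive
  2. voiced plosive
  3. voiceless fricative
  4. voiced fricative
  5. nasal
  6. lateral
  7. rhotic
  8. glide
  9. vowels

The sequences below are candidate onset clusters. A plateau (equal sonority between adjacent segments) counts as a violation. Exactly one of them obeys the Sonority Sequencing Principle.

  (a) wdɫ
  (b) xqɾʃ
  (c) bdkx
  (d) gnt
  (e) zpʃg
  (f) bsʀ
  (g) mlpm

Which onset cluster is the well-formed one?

f

(a) wdɫ: profile 8-2-6 — violates.
(b) xqɾʃ: profile 3-1-7-3 — violates.
(c) bdkx: profile 2-2-1-3 — violates.
(d) gnt: profile 2-5-1 — violates.
(e) zpʃg: profile 4-1-3-2 — violates.
(f) bsʀ: profile 2-3-7 — obeys.
(g) mlpm: profile 5-6-1-5 — violates.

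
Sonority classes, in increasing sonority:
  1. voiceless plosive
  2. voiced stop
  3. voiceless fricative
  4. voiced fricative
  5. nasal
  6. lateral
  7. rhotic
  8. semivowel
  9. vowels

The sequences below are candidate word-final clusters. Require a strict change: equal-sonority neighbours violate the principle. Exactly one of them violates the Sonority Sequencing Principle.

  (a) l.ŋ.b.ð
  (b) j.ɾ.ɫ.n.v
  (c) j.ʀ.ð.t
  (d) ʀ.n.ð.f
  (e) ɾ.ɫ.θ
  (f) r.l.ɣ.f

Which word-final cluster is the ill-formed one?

(a) sonority 6-5-2-4: ill-formed.
(b) sonority 8-7-6-5-4: well-formed.
(c) sonority 8-7-4-1: well-formed.
(d) sonority 7-5-4-3: well-formed.
(e) sonority 7-6-3: well-formed.
(f) sonority 7-6-4-3: well-formed.

a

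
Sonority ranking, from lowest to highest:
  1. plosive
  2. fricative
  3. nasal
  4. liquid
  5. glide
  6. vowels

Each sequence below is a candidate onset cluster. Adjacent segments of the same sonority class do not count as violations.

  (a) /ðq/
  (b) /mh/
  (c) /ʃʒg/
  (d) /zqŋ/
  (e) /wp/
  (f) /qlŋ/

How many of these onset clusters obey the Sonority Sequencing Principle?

(a) 2-1 → violates
(b) 3-2 → violates
(c) 2-2-1 → violates
(d) 2-1-3 → violates
(e) 5-1 → violates
(f) 1-4-3 → violates

0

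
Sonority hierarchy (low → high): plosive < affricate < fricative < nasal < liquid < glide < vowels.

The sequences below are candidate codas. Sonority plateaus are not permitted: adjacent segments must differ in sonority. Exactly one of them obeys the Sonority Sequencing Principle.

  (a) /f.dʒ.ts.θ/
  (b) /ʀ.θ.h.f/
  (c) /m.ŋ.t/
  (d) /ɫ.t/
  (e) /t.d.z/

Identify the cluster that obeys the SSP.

(a) 3-2-2-3 → violates
(b) 5-3-3-3 → violates
(c) 4-4-1 → violates
(d) 5-1 → obeys
(e) 1-1-3 → violates

d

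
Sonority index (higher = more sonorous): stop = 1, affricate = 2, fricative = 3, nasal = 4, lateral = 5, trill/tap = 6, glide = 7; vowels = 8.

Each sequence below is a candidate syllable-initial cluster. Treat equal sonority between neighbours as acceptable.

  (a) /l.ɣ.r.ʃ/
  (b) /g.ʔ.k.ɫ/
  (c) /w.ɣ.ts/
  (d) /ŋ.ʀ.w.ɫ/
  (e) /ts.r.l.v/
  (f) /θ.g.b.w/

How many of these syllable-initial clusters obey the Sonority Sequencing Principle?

(a) sonority 5-3-6-3: ill-formed.
(b) sonority 1-1-1-5: well-formed.
(c) sonority 7-3-2: ill-formed.
(d) sonority 4-6-7-5: ill-formed.
(e) sonority 2-6-5-3: ill-formed.
(f) sonority 3-1-1-7: ill-formed.

1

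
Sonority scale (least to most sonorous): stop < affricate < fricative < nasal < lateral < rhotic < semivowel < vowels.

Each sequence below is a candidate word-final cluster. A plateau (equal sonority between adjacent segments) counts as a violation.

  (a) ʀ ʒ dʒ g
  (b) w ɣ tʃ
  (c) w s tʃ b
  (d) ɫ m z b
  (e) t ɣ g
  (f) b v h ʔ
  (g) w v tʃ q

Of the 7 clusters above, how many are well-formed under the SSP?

5

(a) 6-3-2-1 → obeys
(b) 7-3-2 → obeys
(c) 7-3-2-1 → obeys
(d) 5-4-3-1 → obeys
(e) 1-3-1 → violates
(f) 1-3-3-1 → violates
(g) 7-3-2-1 → obeys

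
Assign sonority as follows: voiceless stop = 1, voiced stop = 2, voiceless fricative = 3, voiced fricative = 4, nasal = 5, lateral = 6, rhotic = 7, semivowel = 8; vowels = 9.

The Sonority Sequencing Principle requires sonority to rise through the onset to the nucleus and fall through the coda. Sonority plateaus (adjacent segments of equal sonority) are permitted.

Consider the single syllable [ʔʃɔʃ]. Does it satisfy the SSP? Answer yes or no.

Onset: /ʔ/ is a voiceless stop (sonority 1), /ʃ/ is a voiceless fricative (sonority 3); then the nucleus /ɔ/ (sonority 9).
Onset profile 1-3-9 — rises to the nucleus.
Coda: /ʃ/ is a voiceless fricative (sonority 3).
Coda profile 9-3 — falls from the nucleus.

yes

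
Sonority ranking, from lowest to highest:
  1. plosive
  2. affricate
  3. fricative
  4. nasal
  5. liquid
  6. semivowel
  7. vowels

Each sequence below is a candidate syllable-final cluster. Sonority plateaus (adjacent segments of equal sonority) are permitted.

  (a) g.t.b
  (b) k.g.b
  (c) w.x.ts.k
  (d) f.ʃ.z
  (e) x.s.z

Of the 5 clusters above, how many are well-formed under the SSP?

(a) 1-1-1 → obeys
(b) 1-1-1 → obeys
(c) 6-3-2-1 → obeys
(d) 3-3-3 → obeys
(e) 3-3-3 → obeys

5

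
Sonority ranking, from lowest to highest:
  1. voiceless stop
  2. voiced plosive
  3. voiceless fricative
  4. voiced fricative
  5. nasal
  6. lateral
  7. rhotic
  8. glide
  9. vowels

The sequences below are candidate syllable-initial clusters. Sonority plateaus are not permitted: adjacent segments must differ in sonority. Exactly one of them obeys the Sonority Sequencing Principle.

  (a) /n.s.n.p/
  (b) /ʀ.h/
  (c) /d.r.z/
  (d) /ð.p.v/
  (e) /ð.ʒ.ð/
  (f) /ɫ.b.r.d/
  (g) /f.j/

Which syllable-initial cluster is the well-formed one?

g

(a) /n.s.n.p/: profile 5-3-5-1 — violates.
(b) /ʀ.h/: profile 7-3 — violates.
(c) /d.r.z/: profile 2-7-4 — violates.
(d) /ð.p.v/: profile 4-1-4 — violates.
(e) /ð.ʒ.ð/: profile 4-4-4 — violates.
(f) /ɫ.b.r.d/: profile 6-2-7-2 — violates.
(g) /f.j/: profile 3-8 — obeys.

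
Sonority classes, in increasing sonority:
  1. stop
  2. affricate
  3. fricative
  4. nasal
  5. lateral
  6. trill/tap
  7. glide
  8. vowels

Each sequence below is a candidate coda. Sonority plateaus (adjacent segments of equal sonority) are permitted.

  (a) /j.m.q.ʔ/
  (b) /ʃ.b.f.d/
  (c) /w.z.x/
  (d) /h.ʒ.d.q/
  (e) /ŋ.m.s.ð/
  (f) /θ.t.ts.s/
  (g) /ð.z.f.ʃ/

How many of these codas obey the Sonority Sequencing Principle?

(a) sonority 7-4-1-1: well-formed.
(b) sonority 3-1-3-1: ill-formed.
(c) sonority 7-3-3: well-formed.
(d) sonority 3-3-1-1: well-formed.
(e) sonority 4-4-3-3: well-formed.
(f) sonority 3-1-2-3: ill-formed.
(g) sonority 3-3-3-3: well-formed.

5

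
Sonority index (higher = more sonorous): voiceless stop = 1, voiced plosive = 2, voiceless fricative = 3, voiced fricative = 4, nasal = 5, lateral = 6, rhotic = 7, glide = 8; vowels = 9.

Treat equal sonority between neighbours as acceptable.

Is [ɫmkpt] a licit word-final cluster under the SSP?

yes

/ɫ/ — lateral, sonority 6.
/m/ — nasal, sonority 5.
/k/ — voiceless stop, sonority 1.
/p/ — voiceless stop, sonority 1.
/t/ — voiceless stop, sonority 1.
The profile 6-5-1-1-1 is non-increasing (plateaus allowed), so the word-final cluster satisfies the SSP.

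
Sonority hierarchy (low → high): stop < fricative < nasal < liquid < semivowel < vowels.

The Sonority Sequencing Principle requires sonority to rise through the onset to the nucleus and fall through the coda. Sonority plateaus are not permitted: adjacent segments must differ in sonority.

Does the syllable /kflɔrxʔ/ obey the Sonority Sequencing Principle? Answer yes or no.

Onset: /k/ is a stop (sonority 1), /f/ is a fricative (sonority 2), /l/ is a liquid (sonority 4); then the nucleus /ɔ/ (sonority 6).
Onset profile 1-2-4-6 — rises to the nucleus.
Coda: /r/ is a liquid (sonority 4), /x/ is a fricative (sonority 2), /ʔ/ is a stop (sonority 1).
Coda profile 6-4-2-1 — falls from the nucleus.

yes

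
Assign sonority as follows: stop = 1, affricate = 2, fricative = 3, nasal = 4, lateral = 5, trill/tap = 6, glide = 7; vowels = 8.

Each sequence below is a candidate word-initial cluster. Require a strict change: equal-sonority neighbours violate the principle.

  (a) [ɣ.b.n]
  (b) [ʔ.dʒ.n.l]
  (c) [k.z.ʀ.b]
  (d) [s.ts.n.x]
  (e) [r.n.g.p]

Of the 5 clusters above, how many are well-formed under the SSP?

(a) 3-1-4 → violates
(b) 1-2-4-5 → obeys
(c) 1-3-6-1 → violates
(d) 3-2-4-3 → violates
(e) 6-4-1-1 → violates

1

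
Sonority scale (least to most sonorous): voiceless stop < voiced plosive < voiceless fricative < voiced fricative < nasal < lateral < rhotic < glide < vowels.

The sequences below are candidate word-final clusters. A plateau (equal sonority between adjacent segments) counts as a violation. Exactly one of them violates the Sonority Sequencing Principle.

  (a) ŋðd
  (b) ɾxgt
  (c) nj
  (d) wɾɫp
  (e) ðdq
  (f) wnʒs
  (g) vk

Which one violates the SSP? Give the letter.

c

(a) 5-4-2 → obeys
(b) 7-3-2-1 → obeys
(c) 5-8 → violates
(d) 8-7-6-1 → obeys
(e) 4-2-1 → obeys
(f) 8-5-4-3 → obeys
(g) 4-1 → obeys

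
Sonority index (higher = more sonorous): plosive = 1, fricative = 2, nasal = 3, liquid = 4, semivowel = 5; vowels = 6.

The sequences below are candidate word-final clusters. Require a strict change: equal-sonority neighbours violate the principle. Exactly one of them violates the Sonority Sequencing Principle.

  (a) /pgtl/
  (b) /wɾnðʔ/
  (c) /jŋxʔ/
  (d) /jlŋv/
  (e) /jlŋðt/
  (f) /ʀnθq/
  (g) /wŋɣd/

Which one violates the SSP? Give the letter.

a

(a) /pgtl/: profile 1-1-1-4 — violates.
(b) /wɾnðʔ/: profile 5-4-3-2-1 — obeys.
(c) /jŋxʔ/: profile 5-3-2-1 — obeys.
(d) /jlŋv/: profile 5-4-3-2 — obeys.
(e) /jlŋðt/: profile 5-4-3-2-1 — obeys.
(f) /ʀnθq/: profile 4-3-2-1 — obeys.
(g) /wŋɣd/: profile 5-3-2-1 — obeys.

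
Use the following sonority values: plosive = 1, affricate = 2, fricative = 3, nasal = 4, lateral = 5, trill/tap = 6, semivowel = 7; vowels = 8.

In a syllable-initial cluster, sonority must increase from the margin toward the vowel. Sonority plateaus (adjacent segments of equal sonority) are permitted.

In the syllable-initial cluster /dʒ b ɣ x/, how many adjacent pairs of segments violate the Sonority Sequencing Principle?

/dʒ/ — affricate, sonority 2.
/b/ — plosive, sonority 1.
/ɣ/ — fricative, sonority 3.
/x/ — fricative, sonority 3.
/dʒ/→/b/: 2→1 (does not rise) — violation.
/b/→/ɣ/: 1→3 (rises) — ok.
/ɣ/→/x/: 3→3 (plateau, allowed) — ok.

1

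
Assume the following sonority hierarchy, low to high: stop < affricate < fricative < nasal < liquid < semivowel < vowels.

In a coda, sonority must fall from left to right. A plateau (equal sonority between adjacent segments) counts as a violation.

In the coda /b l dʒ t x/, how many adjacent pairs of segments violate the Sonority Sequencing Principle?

2

/b/ — stop, sonority 1.
/l/ — liquid, sonority 5.
/dʒ/ — affricate, sonority 2.
/t/ — stop, sonority 1.
/x/ — fricative, sonority 3.
/b/→/l/: 1→5 (does not fall) — violation.
/l/→/dʒ/: 5→2 (falls) — ok.
/dʒ/→/t/: 2→1 (falls) — ok.
/t/→/x/: 1→3 (does not fall) — violation.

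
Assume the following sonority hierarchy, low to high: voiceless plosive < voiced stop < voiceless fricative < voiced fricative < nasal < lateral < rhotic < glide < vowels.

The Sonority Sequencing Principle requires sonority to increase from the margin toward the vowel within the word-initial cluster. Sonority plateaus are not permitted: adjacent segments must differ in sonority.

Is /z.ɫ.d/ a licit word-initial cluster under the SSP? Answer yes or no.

no

/z/ — voiced fricative, sonority 4.
/ɫ/ — lateral, sonority 6.
/d/ — voiced stop, sonority 2.
The profile is 4-6-2. Between /ɫ/ (6) and /d/ (2) sonority does not rise, so the cluster violates the SSP.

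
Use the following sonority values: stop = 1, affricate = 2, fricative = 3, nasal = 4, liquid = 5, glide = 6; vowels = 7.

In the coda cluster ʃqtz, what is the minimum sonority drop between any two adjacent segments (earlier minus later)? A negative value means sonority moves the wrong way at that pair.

/ʃ/: fricative = 3.
/q/: stop = 1.
/t/: stop = 1.
/z/: fricative = 3.
/ʃ/→/q/: change +2.
/q/→/t/: change +0.
/t/→/z/: change -2.
Minimum = -2.

-2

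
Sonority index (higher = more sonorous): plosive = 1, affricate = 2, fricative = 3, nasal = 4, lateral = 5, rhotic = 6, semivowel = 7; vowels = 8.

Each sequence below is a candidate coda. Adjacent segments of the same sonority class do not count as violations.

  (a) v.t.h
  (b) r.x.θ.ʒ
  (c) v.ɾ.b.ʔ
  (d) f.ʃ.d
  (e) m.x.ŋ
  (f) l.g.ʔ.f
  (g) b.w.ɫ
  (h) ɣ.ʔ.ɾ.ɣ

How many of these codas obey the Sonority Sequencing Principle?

2

(a) v.t.h: profile 3-1-3 — violates.
(b) r.x.θ.ʒ: profile 6-3-3-3 — obeys.
(c) v.ɾ.b.ʔ: profile 3-6-1-1 — violates.
(d) f.ʃ.d: profile 3-3-1 — obeys.
(e) m.x.ŋ: profile 4-3-4 — violates.
(f) l.g.ʔ.f: profile 5-1-1-3 — violates.
(g) b.w.ɫ: profile 1-7-5 — violates.
(h) ɣ.ʔ.ɾ.ɣ: profile 3-1-6-3 — violates.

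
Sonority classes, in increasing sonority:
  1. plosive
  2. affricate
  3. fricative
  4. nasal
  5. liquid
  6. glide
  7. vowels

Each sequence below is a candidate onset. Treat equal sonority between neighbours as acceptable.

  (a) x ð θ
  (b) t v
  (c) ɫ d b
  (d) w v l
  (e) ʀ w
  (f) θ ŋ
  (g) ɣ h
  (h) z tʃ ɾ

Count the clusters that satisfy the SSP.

(a) x ð θ: profile 3-3-3 — obeys.
(b) t v: profile 1-3 — obeys.
(c) ɫ d b: profile 5-1-1 — violates.
(d) w v l: profile 6-3-5 — violates.
(e) ʀ w: profile 5-6 — obeys.
(f) θ ŋ: profile 3-4 — obeys.
(g) ɣ h: profile 3-3 — obeys.
(h) z tʃ ɾ: profile 3-2-5 — violates.

5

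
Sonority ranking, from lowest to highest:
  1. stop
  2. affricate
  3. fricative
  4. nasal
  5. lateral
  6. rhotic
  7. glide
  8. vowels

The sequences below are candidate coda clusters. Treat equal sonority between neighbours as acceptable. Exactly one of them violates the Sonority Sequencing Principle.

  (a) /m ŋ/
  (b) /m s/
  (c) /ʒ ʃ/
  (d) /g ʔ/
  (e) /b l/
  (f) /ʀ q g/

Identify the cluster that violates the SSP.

e

(a) 4-4 → obeys
(b) 4-3 → obeys
(c) 3-3 → obeys
(d) 1-1 → obeys
(e) 1-5 → violates
(f) 6-1-1 → obeys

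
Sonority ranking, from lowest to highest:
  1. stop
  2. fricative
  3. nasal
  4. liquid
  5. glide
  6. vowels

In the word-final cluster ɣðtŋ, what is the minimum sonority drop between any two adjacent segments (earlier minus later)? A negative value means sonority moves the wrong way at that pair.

-2

/ɣ/ is a fricative (sonority 2).
/ð/ is a fricative (sonority 2).
/t/ is a stop (sonority 1).
/ŋ/ is a nasal (sonority 3).
/ɣ/→/ð/: change +0.
/ð/→/t/: change +1.
/t/→/ŋ/: change -2.
Minimum = -2.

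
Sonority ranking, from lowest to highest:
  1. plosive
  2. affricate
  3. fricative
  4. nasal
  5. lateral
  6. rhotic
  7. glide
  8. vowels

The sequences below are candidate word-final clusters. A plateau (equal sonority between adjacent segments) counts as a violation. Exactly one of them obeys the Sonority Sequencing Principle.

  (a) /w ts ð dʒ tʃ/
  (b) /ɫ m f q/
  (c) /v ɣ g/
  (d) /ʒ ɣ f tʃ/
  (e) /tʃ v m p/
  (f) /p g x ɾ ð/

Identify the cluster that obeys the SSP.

b

(a) 7-2-3-2-2 → violates
(b) 5-4-3-1 → obeys
(c) 3-3-1 → violates
(d) 3-3-3-2 → violates
(e) 2-3-4-1 → violates
(f) 1-1-3-6-3 → violates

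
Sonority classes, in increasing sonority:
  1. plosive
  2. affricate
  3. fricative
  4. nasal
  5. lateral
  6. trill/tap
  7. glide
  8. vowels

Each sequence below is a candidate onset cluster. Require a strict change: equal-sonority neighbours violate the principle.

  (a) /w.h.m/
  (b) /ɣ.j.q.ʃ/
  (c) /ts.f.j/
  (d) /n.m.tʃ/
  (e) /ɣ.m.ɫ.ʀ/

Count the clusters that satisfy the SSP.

2

(a) 7-3-4 → violates
(b) 3-7-1-3 → violates
(c) 2-3-7 → obeys
(d) 4-4-2 → violates
(e) 3-4-5-6 → obeys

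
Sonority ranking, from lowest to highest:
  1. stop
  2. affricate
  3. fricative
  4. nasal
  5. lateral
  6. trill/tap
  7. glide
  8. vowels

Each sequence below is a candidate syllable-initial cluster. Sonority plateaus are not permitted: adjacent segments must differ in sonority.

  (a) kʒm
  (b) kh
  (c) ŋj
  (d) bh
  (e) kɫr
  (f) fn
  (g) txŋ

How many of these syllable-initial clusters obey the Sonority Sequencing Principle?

(a) 1-3-4 → obeys
(b) 1-3 → obeys
(c) 4-7 → obeys
(d) 1-3 → obeys
(e) 1-5-6 → obeys
(f) 3-4 → obeys
(g) 1-3-4 → obeys

7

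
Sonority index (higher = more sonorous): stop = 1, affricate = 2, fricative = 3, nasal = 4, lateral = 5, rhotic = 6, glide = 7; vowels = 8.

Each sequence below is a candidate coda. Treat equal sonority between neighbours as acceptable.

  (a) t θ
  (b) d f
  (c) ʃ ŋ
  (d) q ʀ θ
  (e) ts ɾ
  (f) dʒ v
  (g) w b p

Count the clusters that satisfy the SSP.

1

(a) sonority 1-3: ill-formed.
(b) sonority 1-3: ill-formed.
(c) sonority 3-4: ill-formed.
(d) sonority 1-6-3: ill-formed.
(e) sonority 2-6: ill-formed.
(f) sonority 2-3: ill-formed.
(g) sonority 7-1-1: well-formed.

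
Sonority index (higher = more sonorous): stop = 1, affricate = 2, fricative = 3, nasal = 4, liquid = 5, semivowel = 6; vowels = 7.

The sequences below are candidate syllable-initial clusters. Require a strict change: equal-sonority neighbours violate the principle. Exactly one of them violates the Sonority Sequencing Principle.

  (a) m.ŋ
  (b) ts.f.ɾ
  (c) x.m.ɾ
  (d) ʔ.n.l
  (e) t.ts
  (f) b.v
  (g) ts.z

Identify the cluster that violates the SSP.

a

(a) 4-4 → violates
(b) 2-3-5 → obeys
(c) 3-4-5 → obeys
(d) 1-4-5 → obeys
(e) 1-2 → obeys
(f) 1-3 → obeys
(g) 2-3 → obeys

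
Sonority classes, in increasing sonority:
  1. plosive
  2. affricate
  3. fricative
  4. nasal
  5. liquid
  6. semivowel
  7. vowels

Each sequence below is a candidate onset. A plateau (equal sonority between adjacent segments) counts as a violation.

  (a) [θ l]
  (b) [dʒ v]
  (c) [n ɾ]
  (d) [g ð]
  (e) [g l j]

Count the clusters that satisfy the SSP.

(a) sonority 3-5: well-formed.
(b) sonority 2-3: well-formed.
(c) sonority 4-5: well-formed.
(d) sonority 1-3: well-formed.
(e) sonority 1-5-6: well-formed.

5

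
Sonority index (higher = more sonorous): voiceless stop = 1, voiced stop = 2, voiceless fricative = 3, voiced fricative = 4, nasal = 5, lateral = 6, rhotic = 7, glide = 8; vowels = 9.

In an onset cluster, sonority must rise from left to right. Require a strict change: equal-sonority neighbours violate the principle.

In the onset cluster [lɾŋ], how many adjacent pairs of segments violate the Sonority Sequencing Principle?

1

/l/: lateral = 6.
/ɾ/: rhotic = 7.
/ŋ/: nasal = 5.
/l/→/ɾ/: 6→7 (rises) — ok.
/ɾ/→/ŋ/: 7→5 (does not rise) — violation.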